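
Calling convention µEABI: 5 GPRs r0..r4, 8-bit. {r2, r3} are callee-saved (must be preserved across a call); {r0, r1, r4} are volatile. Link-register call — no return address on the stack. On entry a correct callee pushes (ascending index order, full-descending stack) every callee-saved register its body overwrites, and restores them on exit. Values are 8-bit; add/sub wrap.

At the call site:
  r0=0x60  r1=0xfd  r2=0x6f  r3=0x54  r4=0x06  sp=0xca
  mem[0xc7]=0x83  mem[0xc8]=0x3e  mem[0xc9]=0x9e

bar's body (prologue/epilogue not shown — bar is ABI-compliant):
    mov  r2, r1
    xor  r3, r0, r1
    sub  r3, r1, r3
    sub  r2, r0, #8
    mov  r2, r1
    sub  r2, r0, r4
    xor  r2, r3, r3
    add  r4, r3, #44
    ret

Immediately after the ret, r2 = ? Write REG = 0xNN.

prologue: push r2 → mem[0xc9]=0x6f, sp=0xc9
prologue: push r3 → mem[0xc8]=0x54, sp=0xc8
body[0] mov  r2, r1 → r2=0xfd
body[1] xor  r3, r0, r1 → r3=0x9d
body[2] sub  r3, r1, r3 → r3=0x60
body[3] sub  r2, r0, #8 → r2=0x58
body[4] mov  r2, r1 → r2=0xfd
body[5] sub  r2, r0, r4 → r2=0x5a
body[6] xor  r2, r3, r3 → r2=0x00
body[7] add  r4, r3, #44 → r4=0x8c
epilogue: pop r3=0x54, sp=0xc9
epilogue: pop r2=0x6f, sp=0xca
r2 is callee-saved → restored

REG = 0x6f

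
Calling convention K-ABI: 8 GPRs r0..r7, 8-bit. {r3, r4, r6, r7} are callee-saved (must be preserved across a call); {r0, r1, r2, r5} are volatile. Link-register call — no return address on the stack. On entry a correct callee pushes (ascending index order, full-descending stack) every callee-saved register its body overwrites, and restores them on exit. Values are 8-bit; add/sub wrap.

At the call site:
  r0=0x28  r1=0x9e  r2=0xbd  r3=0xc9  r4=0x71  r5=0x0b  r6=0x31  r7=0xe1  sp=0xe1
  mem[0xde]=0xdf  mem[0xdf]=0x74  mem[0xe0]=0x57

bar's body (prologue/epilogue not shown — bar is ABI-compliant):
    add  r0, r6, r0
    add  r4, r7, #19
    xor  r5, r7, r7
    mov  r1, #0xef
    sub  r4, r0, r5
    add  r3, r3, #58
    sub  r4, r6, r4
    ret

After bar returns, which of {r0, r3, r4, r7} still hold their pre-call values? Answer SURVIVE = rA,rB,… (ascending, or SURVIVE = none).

prologue: push r3 -> mem[0xe0]=0xc9, sp=0xe0
prologue: push r4 -> mem[0xdf]=0x71, sp=0xdf
body[0] add  r0, r6, r0 -> r0=0x59
body[1] add  r4, r7, #19 -> r4=0xf4
body[2] xor  r5, r7, r7 -> r5=0x00
body[3] mov  r1, #0xef -> r1=0xef
body[4] sub  r4, r0, r5 -> r4=0x59
body[5] add  r3, r3, #58 -> r3=0x03
body[6] sub  r4, r6, r4 -> r4=0xd8
epilogue: pop r4=0x71, sp=0xe0
epilogue: pop r3=0xc9, sp=0xe1
r0: caller-saved, written=True
r3: callee-saved, written=True
r4: callee-saved, written=True
r7: callee-saved, written=False

SURVIVE = r3,r4,r7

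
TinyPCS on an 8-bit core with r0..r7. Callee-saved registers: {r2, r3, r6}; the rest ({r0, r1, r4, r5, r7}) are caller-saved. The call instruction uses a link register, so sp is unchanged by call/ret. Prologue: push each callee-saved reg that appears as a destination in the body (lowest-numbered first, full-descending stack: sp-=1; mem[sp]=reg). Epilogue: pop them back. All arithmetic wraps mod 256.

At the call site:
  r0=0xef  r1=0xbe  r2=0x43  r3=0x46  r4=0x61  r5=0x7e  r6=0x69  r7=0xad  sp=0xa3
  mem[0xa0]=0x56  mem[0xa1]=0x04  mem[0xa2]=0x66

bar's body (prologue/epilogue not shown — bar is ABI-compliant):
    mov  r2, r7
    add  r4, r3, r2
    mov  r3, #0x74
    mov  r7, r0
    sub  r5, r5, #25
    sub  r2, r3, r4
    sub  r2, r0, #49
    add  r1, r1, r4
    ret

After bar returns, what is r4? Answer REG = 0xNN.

REG = 0xf3

prologue: push r2 -> mem[0xa2]=0x43, sp=0xa2
prologue: push r3 -> mem[0xa1]=0x46, sp=0xa1
body[0] mov  r2, r7 -> r2=0xad
body[1] add  r4, r3, r2 -> r4=0xf3
body[2] mov  r3, #0x74 -> r3=0x74
body[3] mov  r7, r0 -> r7=0xef
body[4] sub  r5, r5, #25 -> r5=0x65
body[5] sub  r2, r3, r4 -> r2=0x81
body[6] sub  r2, r0, #49 -> r2=0xbe
body[7] add  r1, r1, r4 -> r1=0xb1
epilogue: pop r3=0x46, sp=0xa2
epilogue: pop r2=0x43, sp=0xa3
r4 is caller-saved -> body value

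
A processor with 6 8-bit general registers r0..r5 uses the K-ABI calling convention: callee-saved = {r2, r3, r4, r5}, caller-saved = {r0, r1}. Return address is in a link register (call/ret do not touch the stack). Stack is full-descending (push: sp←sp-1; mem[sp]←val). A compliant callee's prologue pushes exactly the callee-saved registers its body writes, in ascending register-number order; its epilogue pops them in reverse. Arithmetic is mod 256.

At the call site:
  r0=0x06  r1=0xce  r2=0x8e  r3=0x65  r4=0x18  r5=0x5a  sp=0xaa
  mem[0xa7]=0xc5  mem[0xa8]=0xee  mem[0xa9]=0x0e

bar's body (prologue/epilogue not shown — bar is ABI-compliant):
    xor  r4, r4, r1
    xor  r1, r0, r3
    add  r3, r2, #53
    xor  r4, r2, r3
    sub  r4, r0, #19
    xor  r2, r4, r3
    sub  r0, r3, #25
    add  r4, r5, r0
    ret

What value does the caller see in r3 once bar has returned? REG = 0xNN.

prologue: push r2 → mem[0xa9]=0x8e, sp=0xa9
prologue: push r3 → mem[0xa8]=0x65, sp=0xa8
prologue: push r4 → mem[0xa7]=0x18, sp=0xa7
body[0] xor  r4, r4, r1 → r4=0xd6
body[1] xor  r1, r0, r3 → r1=0x63
body[2] add  r3, r2, #53 → r3=0xc3
body[3] xor  r4, r2, r3 → r4=0x4d
body[4] sub  r4, r0, #19 → r4=0xf3
body[5] xor  r2, r4, r3 → r2=0x30
body[6] sub  r0, r3, #25 → r0=0xaa
body[7] add  r4, r5, r0 → r4=0x04
epilogue: pop r4=0x18, sp=0xa8
epilogue: pop r3=0x65, sp=0xa9
epilogue: pop r2=0x8e, sp=0xaa
r3 is callee-saved → restored

REG = 0x65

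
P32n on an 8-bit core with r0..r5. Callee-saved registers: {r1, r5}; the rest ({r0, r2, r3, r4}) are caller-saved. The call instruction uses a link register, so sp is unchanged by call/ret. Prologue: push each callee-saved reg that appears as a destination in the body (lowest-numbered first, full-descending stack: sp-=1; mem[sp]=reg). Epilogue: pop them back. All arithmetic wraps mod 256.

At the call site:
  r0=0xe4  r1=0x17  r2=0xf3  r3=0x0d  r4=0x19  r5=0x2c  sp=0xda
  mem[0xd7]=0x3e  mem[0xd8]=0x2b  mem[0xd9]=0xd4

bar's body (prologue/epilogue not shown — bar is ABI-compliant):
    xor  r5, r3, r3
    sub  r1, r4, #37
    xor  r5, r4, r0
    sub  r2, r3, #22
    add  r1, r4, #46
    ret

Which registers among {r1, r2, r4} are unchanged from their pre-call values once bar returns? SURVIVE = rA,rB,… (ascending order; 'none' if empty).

prologue: push r1 → mem[0xd9]=0x17, sp=0xd9
prologue: push r5 → mem[0xd8]=0x2c, sp=0xd8
body[0] xor  r5, r3, r3 → r5=0x00
body[1] sub  r1, r4, #37 → r1=0xf4
body[2] xor  r5, r4, r0 → r5=0xfd
body[3] sub  r2, r3, #22 → r2=0xf7
body[4] add  r1, r4, #46 → r1=0x47
epilogue: pop r5=0x2c, sp=0xd9
epilogue: pop r1=0x17, sp=0xda
r1: callee-saved, written=True
r2: caller-saved, written=True
r4: caller-saved, written=False

SURVIVE = r1,r4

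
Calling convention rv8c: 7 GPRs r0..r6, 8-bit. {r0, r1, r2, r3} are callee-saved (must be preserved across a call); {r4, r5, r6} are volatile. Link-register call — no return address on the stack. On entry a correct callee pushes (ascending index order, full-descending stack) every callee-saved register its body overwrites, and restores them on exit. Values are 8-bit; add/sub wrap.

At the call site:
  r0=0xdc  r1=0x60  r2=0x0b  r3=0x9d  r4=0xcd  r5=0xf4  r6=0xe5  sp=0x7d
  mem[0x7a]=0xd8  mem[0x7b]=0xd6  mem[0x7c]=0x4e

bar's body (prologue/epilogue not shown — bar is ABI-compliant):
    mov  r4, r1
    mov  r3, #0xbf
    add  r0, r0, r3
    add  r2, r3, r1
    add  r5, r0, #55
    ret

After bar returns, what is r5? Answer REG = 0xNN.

prologue: push r0 → mem[0x7c]=0xdc, sp=0x7c
prologue: push r2 → mem[0x7b]=0x0b, sp=0x7b
prologue: push r3 → mem[0x7a]=0x9d, sp=0x7a
body[0] mov  r4, r1 → r4=0x60
body[1] mov  r3, #0xbf → r3=0xbf
body[2] add  r0, r0, r3 → r0=0x9b
body[3] add  r2, r3, r1 → r2=0x1f
body[4] add  r5, r0, #55 → r5=0xd2
epilogue: pop r3=0x9d, sp=0x7b
epilogue: pop r2=0x0b, sp=0x7c
epilogue: pop r0=0xdc, sp=0x7d
r5 is caller-saved → body value

REG = 0xd2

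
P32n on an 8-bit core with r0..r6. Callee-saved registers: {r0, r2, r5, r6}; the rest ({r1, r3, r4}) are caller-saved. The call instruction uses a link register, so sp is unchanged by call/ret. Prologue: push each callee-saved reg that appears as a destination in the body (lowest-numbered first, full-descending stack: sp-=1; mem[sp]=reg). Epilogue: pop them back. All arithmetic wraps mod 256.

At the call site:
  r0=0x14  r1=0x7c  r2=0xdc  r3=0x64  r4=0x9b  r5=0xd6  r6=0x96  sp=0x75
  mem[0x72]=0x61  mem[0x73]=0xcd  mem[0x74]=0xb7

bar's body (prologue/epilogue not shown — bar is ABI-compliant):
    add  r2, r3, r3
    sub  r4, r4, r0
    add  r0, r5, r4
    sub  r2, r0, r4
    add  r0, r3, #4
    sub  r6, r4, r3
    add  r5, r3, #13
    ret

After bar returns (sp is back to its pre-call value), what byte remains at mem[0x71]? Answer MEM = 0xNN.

MEM = 0x96

prologue: push r0 → mem[0x74]=0x14, sp=0x74
prologue: push r2 → mem[0x73]=0xdc, sp=0x73
prologue: push r5 → mem[0x72]=0xd6, sp=0x72
prologue: push r6 → mem[0x71]=0x96, sp=0x71
body[0] add  r2, r3, r3 → r2=0xc8
body[1] sub  r4, r4, r0 → r4=0x87
body[2] add  r0, r5, r4 → r0=0x5d
body[3] sub  r2, r0, r4 → r2=0xd6
body[4] add  r0, r3, #4 → r0=0x68
body[5] sub  r6, r4, r3 → r6=0x23
body[6] add  r5, r3, #13 → r5=0x71
epilogue: pop r6=0x96, sp=0x72
epilogue: pop r5=0xd6, sp=0x73
epilogue: pop r2=0xdc, sp=0x74
epilogue: pop r0=0x14, sp=0x75
prologue pushed ['r0', 'r2', 'r5', 'r6'] at ['0x74', '0x73', '0x72', '0x71']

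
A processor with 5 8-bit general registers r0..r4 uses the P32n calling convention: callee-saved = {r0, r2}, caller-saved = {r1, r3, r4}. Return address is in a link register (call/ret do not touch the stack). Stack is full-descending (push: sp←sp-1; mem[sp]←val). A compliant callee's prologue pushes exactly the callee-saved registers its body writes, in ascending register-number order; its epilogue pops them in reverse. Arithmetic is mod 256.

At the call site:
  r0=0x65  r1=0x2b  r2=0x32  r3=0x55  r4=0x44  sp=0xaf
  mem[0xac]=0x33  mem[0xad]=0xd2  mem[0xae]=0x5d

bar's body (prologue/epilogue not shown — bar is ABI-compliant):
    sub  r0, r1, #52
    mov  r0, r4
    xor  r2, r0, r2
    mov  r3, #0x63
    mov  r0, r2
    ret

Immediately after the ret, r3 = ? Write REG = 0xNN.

REG = 0x63

prologue: push r0 → mem[0xae]=0x65, sp=0xae
prologue: push r2 → mem[0xad]=0x32, sp=0xad
body[0] sub  r0, r1, #52 → r0=0xf7
body[1] mov  r0, r4 → r0=0x44
body[2] xor  r2, r0, r2 → r2=0x76
body[3] mov  r3, #0x63 → r3=0x63
body[4] mov  r0, r2 → r0=0x76
epilogue: pop r2=0x32, sp=0xae
epilogue: pop r0=0x65, sp=0xaf
r3 is caller-saved → body value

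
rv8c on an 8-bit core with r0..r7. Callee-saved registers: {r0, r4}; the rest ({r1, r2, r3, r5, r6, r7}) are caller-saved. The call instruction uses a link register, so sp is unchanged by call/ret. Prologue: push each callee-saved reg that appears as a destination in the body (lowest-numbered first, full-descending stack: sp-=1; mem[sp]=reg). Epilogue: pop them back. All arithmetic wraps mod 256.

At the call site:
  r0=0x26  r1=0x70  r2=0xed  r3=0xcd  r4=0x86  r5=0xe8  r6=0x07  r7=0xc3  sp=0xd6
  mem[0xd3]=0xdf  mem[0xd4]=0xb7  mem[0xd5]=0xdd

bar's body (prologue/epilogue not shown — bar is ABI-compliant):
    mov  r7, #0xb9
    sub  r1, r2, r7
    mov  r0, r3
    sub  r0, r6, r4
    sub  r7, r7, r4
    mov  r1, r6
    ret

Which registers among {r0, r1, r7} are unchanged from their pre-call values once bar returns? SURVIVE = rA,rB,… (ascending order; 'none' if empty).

SURVIVE = r0

prologue: push r0 → mem[0xd5]=0x26, sp=0xd5
body[0] mov  r7, #0xb9 → r7=0xb9
body[1] sub  r1, r2, r7 → r1=0x34
body[2] mov  r0, r3 → r0=0xcd
body[3] sub  r0, r6, r4 → r0=0x81
body[4] sub  r7, r7, r4 → r7=0x33
body[5] mov  r1, r6 → r1=0x07
epilogue: pop r0=0x26, sp=0xd6
r0: callee-saved, written=True
r1: caller-saved, written=True
r7: caller-saved, written=True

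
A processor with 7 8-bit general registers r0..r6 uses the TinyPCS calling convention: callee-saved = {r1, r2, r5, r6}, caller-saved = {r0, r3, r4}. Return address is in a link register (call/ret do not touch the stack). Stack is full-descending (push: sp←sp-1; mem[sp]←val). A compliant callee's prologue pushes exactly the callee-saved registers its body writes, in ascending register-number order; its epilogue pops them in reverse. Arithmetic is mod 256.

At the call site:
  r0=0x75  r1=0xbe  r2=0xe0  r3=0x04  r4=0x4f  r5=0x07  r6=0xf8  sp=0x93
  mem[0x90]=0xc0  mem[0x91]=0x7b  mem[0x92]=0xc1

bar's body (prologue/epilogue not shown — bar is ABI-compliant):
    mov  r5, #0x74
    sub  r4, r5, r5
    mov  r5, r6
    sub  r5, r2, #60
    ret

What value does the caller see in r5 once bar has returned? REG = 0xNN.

prologue: push r5 → mem[0x92]=0x07, sp=0x92
body[0] mov  r5, #0x74 → r5=0x74
body[1] sub  r4, r5, r5 → r4=0x00
body[2] mov  r5, r6 → r5=0xf8
body[3] sub  r5, r2, #60 → r5=0xa4
epilogue: pop r5=0x07, sp=0x93
r5 is callee-saved → restored

REG = 0x07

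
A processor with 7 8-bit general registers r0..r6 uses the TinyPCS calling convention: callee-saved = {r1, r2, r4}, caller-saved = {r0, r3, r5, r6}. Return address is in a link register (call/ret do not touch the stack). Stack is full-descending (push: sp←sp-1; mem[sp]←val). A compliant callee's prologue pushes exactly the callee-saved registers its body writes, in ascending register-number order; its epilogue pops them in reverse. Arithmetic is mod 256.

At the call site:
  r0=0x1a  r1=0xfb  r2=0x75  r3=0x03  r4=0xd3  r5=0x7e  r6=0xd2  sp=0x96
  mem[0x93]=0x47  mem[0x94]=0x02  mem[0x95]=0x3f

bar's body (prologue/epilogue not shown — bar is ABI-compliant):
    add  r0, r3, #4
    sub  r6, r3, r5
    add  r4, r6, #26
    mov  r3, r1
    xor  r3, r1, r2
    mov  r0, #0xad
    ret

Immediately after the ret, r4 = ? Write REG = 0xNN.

prologue: push r4 → mem[0x95]=0xd3, sp=0x95
body[0] add  r0, r3, #4 → r0=0x07
body[1] sub  r6, r3, r5 → r6=0x85
body[2] add  r4, r6, #26 → r4=0x9f
body[3] mov  r3, r1 → r3=0xfb
body[4] xor  r3, r1, r2 → r3=0x8e
body[5] mov  r0, #0xad → r0=0xad
epilogue: pop r4=0xd3, sp=0x96
r4 is callee-saved → restored

REG = 0xd3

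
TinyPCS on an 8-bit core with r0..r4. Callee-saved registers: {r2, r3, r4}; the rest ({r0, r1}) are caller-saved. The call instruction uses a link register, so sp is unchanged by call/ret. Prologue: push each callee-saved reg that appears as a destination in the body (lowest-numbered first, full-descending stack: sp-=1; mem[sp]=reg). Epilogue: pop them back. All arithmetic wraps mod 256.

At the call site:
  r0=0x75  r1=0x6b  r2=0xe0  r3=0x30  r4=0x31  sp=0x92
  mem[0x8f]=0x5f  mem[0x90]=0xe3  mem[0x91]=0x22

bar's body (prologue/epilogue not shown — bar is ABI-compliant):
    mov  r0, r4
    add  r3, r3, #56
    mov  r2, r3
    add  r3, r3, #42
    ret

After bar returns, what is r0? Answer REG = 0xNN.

prologue: push r2 -> mem[0x91]=0xe0, sp=0x91
prologue: push r3 -> mem[0x90]=0x30, sp=0x90
body[0] mov  r0, r4 -> r0=0x31
body[1] add  r3, r3, #56 -> r3=0x68
body[2] mov  r2, r3 -> r2=0x68
body[3] add  r3, r3, #42 -> r3=0x92
epilogue: pop r3=0x30, sp=0x91
epilogue: pop r2=0xe0, sp=0x92
r0 is caller-saved -> body value

REG = 0x31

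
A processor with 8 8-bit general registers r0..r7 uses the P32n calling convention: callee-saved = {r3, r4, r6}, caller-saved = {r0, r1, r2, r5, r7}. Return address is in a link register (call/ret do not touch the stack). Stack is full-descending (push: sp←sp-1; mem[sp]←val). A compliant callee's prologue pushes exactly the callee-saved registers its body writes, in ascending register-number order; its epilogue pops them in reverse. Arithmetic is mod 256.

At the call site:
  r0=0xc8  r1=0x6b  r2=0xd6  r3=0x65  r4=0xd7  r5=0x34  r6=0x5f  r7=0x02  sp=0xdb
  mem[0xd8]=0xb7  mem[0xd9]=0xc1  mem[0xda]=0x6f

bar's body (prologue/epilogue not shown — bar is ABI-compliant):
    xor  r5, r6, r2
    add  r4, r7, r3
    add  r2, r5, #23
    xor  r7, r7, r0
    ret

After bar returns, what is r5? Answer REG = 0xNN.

REG = 0x89

prologue: push r4 → mem[0xda]=0xd7, sp=0xda
body[0] xor  r5, r6, r2 → r5=0x89
body[1] add  r4, r7, r3 → r4=0x67
body[2] add  r2, r5, #23 → r2=0xa0
body[3] xor  r7, r7, r0 → r7=0xca
epilogue: pop r4=0xd7, sp=0xdb
r5 is caller-saved → body value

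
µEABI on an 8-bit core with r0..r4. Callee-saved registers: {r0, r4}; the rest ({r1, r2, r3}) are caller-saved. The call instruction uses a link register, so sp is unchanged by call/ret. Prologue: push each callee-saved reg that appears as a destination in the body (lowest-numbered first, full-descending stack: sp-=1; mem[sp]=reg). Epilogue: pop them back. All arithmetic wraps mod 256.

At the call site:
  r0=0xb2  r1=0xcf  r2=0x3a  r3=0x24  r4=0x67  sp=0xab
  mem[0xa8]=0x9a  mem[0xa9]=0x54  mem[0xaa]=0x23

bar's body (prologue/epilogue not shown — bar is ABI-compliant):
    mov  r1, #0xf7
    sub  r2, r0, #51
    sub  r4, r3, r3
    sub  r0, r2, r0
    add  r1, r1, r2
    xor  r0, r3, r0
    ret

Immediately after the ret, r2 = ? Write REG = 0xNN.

REG = 0x7f

prologue: push r0 -> mem[0xaa]=0xb2, sp=0xaa
prologue: push r4 -> mem[0xa9]=0x67, sp=0xa9
body[0] mov  r1, #0xf7 -> r1=0xf7
body[1] sub  r2, r0, #51 -> r2=0x7f
body[2] sub  r4, r3, r3 -> r4=0x00
body[3] sub  r0, r2, r0 -> r0=0xcd
body[4] add  r1, r1, r2 -> r1=0x76
body[5] xor  r0, r3, r0 -> r0=0xe9
epilogue: pop r4=0x67, sp=0xaa
epilogue: pop r0=0xb2, sp=0xab
r2 is caller-saved -> body value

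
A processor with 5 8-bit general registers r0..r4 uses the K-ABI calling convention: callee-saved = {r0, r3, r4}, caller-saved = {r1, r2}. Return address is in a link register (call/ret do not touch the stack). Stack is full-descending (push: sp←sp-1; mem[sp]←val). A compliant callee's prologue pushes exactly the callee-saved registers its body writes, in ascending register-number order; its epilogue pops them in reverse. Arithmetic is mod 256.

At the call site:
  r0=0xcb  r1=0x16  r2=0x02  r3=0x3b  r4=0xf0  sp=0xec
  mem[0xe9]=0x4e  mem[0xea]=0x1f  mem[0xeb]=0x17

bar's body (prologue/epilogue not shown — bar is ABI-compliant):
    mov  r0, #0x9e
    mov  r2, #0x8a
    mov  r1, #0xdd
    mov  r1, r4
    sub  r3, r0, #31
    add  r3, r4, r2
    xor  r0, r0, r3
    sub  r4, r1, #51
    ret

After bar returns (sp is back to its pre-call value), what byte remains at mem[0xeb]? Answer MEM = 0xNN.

MEM = 0xcb

prologue: push r0 → mem[0xeb]=0xcb, sp=0xeb
prologue: push r3 → mem[0xea]=0x3b, sp=0xea
prologue: push r4 → mem[0xe9]=0xf0, sp=0xe9
body[0] mov  r0, #0x9e → r0=0x9e
body[1] mov  r2, #0x8a → r2=0x8a
body[2] mov  r1, #0xdd → r1=0xdd
body[3] mov  r1, r4 → r1=0xf0
body[4] sub  r3, r0, #31 → r3=0x7f
body[5] add  r3, r4, r2 → r3=0x7a
body[6] xor  r0, r0, r3 → r0=0xe4
body[7] sub  r4, r1, #51 → r4=0xbd
epilogue: pop r4=0xf0, sp=0xea
epilogue: pop r3=0x3b, sp=0xeb
epilogue: pop r0=0xcb, sp=0xec
prologue pushed ['r0', 'r3', 'r4'] at ['0xeb', '0xea', '0xe9']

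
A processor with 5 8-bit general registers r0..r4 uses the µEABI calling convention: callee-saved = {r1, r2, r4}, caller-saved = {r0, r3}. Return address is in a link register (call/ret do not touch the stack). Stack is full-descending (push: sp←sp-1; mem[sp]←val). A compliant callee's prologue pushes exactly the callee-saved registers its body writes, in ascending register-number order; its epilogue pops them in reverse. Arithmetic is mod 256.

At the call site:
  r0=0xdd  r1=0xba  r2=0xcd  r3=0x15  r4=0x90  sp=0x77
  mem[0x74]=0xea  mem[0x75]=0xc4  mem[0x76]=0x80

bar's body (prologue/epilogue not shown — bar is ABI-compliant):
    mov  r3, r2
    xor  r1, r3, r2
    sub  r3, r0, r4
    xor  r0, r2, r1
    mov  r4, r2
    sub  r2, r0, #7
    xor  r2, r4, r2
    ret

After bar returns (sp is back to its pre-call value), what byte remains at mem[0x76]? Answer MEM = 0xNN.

prologue: push r1 -> mem[0x76]=0xba, sp=0x76
prologue: push r2 -> mem[0x75]=0xcd, sp=0x75
prologue: push r4 -> mem[0x74]=0x90, sp=0x74
body[0] mov  r3, r2 -> r3=0xcd
body[1] xor  r1, r3, r2 -> r1=0x00
body[2] sub  r3, r0, r4 -> r3=0x4d
body[3] xor  r0, r2, r1 -> r0=0xcd
body[4] mov  r4, r2 -> r4=0xcd
body[5] sub  r2, r0, #7 -> r2=0xc6
body[6] xor  r2, r4, r2 -> r2=0x0b
epilogue: pop r4=0x90, sp=0x75
epilogue: pop r2=0xcd, sp=0x76
epilogue: pop r1=0xba, sp=0x77
prologue pushed ['r1', 'r2', 'r4'] at ['0x76', '0x75', '0x74']

MEM = 0xba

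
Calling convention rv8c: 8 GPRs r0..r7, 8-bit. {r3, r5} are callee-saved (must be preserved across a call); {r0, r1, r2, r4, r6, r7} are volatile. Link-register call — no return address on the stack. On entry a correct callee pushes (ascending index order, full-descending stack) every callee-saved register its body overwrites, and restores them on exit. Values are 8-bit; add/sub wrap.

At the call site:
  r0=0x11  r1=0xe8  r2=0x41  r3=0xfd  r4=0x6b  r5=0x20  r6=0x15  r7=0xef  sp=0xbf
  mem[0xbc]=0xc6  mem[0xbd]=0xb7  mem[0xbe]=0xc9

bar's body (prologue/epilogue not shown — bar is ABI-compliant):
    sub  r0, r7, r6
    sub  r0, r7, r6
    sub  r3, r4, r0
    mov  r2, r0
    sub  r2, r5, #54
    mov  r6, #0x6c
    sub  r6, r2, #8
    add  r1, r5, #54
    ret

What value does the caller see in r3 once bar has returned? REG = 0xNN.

prologue: push r3 -> mem[0xbe]=0xfd, sp=0xbe
body[0] sub  r0, r7, r6 -> r0=0xda
body[1] sub  r0, r7, r6 -> r0=0xda
body[2] sub  r3, r4, r0 -> r3=0x91
body[3] mov  r2, r0 -> r2=0xda
body[4] sub  r2, r5, #54 -> r2=0xea
body[5] mov  r6, #0x6c -> r6=0x6c
body[6] sub  r6, r2, #8 -> r6=0xe2
body[7] add  r1, r5, #54 -> r1=0x56
epilogue: pop r3=0xfd, sp=0xbf
r3 is callee-saved -> restored

REG = 0xfd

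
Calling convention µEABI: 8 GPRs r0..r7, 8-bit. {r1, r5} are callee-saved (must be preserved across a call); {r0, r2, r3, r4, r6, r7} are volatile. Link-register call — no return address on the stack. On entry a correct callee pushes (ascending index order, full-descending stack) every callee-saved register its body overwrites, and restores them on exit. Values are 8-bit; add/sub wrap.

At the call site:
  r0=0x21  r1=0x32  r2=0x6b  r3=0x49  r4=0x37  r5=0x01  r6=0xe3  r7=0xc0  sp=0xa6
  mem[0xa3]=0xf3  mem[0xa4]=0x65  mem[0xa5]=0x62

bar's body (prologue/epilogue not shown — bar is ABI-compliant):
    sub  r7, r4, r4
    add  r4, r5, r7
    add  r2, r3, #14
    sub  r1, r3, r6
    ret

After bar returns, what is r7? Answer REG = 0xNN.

prologue: push r1 → mem[0xa5]=0x32, sp=0xa5
body[0] sub  r7, r4, r4 → r7=0x00
body[1] add  r4, r5, r7 → r4=0x01
body[2] add  r2, r3, #14 → r2=0x57
body[3] sub  r1, r3, r6 → r1=0x66
epilogue: pop r1=0x32, sp=0xa6
r7 is caller-saved → body value

REG = 0x00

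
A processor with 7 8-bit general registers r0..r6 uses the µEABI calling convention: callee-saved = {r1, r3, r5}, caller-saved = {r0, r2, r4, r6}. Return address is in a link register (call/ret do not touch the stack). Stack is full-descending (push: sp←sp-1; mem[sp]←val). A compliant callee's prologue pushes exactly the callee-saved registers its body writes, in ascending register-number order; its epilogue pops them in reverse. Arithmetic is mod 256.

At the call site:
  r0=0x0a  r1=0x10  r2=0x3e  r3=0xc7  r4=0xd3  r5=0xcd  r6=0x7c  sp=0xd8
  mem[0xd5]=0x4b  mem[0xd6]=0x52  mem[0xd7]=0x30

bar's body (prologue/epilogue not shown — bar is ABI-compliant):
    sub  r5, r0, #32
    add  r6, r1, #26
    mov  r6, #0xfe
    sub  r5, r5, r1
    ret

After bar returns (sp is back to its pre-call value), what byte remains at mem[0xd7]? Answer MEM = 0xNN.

MEM = 0xcd

prologue: push r5 → mem[0xd7]=0xcd, sp=0xd7
body[0] sub  r5, r0, #32 → r5=0xea
body[1] add  r6, r1, #26 → r6=0x2a
body[2] mov  r6, #0xfe → r6=0xfe
body[3] sub  r5, r5, r1 → r5=0xda
epilogue: pop r5=0xcd, sp=0xd8
prologue pushed ['r5'] at ['0xd7']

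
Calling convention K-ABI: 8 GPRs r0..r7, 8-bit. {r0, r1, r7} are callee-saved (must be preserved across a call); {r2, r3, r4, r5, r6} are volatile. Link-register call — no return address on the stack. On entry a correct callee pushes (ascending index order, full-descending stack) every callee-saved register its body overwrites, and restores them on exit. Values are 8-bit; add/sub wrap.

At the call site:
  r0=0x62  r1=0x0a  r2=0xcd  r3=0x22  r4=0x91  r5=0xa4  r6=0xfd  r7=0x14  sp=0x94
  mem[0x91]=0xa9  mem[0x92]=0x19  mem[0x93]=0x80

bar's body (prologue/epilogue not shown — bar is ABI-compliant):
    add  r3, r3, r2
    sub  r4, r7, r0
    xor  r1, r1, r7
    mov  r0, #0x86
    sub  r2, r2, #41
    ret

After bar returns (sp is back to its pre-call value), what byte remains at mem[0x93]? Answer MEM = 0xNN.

MEM = 0x62

prologue: push r0 -> mem[0x93]=0x62, sp=0x93
prologue: push r1 -> mem[0x92]=0x0a, sp=0x92
body[0] add  r3, r3, r2 -> r3=0xef
body[1] sub  r4, r7, r0 -> r4=0xb2
body[2] xor  r1, r1, r7 -> r1=0x1e
body[3] mov  r0, #0x86 -> r0=0x86
body[4] sub  r2, r2, #41 -> r2=0xa4
epilogue: pop r1=0x0a, sp=0x93
epilogue: pop r0=0x62, sp=0x94
prologue pushed ['r0', 'r1'] at ['0x93', '0x92']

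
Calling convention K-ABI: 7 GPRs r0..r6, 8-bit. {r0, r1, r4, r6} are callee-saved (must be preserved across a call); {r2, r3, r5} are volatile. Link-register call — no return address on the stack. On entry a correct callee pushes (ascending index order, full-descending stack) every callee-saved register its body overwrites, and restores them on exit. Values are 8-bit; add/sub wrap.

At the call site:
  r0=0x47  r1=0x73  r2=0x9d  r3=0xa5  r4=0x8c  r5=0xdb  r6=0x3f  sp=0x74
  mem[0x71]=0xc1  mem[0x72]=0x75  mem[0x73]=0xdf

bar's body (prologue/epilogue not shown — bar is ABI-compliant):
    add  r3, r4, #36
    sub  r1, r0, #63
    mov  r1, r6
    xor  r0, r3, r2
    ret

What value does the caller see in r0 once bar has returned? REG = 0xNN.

REG = 0x47

prologue: push r0 -> mem[0x73]=0x47, sp=0x73
prologue: push r1 -> mem[0x72]=0x73, sp=0x72
body[0] add  r3, r4, #36 -> r3=0xb0
body[1] sub  r1, r0, #63 -> r1=0x08
body[2] mov  r1, r6 -> r1=0x3f
body[3] xor  r0, r3, r2 -> r0=0x2d
epilogue: pop r1=0x73, sp=0x73
epilogue: pop r0=0x47, sp=0x74
r0 is callee-saved -> restored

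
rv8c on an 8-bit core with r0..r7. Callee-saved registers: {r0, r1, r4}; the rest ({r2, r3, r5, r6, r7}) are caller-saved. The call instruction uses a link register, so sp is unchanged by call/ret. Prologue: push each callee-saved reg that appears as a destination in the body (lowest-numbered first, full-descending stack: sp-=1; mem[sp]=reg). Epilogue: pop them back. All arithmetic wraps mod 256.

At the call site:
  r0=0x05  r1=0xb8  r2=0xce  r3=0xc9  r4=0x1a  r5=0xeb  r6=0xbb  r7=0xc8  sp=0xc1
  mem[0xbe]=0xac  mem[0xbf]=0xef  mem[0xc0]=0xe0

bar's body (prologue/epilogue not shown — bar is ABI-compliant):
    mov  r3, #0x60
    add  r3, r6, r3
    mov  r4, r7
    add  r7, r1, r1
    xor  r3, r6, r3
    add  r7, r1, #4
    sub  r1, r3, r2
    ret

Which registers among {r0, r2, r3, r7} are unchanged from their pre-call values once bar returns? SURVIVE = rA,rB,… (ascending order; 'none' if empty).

SURVIVE = r0,r2

prologue: push r1 -> mem[0xc0]=0xb8, sp=0xc0
prologue: push r4 -> mem[0xbf]=0x1a, sp=0xbf
body[0] mov  r3, #0x60 -> r3=0x60
body[1] add  r3, r6, r3 -> r3=0x1b
body[2] mov  r4, r7 -> r4=0xc8
body[3] add  r7, r1, r1 -> r7=0x70
body[4] xor  r3, r6, r3 -> r3=0xa0
body[5] add  r7, r1, #4 -> r7=0xbc
body[6] sub  r1, r3, r2 -> r1=0xd2
epilogue: pop r4=0x1a, sp=0xc0
epilogue: pop r1=0xb8, sp=0xc1
r0: callee-saved, written=False
r2: caller-saved, written=False
r3: caller-saved, written=True
r7: caller-saved, written=True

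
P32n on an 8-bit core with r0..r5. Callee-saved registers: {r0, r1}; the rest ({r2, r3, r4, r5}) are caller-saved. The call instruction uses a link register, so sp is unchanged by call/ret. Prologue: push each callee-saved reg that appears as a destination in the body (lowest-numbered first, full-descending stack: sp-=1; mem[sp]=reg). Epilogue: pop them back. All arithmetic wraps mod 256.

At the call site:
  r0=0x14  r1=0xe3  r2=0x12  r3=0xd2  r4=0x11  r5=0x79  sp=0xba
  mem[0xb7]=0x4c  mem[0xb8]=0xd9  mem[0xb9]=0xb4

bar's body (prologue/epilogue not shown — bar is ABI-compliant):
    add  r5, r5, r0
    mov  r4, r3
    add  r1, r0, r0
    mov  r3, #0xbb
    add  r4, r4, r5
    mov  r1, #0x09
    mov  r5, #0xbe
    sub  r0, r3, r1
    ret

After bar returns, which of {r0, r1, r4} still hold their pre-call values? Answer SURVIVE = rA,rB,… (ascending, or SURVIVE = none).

SURVIVE = r0,r1

prologue: push r0 → mem[0xb9]=0x14, sp=0xb9
prologue: push r1 → mem[0xb8]=0xe3, sp=0xb8
body[0] add  r5, r5, r0 → r5=0x8d
body[1] mov  r4, r3 → r4=0xd2
body[2] add  r1, r0, r0 → r1=0x28
body[3] mov  r3, #0xbb → r3=0xbb
body[4] add  r4, r4, r5 → r4=0x5f
body[5] mov  r1, #0x09 → r1=0x09
body[6] mov  r5, #0xbe → r5=0xbe
body[7] sub  r0, r3, r1 → r0=0xb2
epilogue: pop r1=0xe3, sp=0xb9
epilogue: pop r0=0x14, sp=0xba
r0: callee-saved, written=True
r1: callee-saved, written=True
r4: caller-saved, written=True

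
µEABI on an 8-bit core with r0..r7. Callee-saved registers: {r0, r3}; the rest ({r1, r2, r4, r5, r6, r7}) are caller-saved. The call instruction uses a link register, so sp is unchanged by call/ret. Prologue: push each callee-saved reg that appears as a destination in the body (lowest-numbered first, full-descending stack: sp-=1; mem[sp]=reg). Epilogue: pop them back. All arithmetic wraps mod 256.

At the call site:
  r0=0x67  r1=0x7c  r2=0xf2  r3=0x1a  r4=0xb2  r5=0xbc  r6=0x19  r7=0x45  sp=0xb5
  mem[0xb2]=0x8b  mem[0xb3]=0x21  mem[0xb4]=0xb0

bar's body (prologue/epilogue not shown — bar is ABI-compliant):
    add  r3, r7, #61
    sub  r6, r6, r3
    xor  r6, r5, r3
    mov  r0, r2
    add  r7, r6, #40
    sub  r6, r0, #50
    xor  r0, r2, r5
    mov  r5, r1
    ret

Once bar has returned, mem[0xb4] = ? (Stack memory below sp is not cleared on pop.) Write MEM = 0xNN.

MEM = 0x67

prologue: push r0 → mem[0xb4]=0x67, sp=0xb4
prologue: push r3 → mem[0xb3]=0x1a, sp=0xb3
body[0] add  r3, r7, #61 → r3=0x82
body[1] sub  r6, r6, r3 → r6=0x97
body[2] xor  r6, r5, r3 → r6=0x3e
body[3] mov  r0, r2 → r0=0xf2
body[4] add  r7, r6, #40 → r7=0x66
body[5] sub  r6, r0, #50 → r6=0xc0
body[6] xor  r0, r2, r5 → r0=0x4e
body[7] mov  r5, r1 → r5=0x7c
epilogue: pop r3=0x1a, sp=0xb4
epilogue: pop r0=0x67, sp=0xb5
prologue pushed ['r0', 'r3'] at ['0xb4', '0xb3']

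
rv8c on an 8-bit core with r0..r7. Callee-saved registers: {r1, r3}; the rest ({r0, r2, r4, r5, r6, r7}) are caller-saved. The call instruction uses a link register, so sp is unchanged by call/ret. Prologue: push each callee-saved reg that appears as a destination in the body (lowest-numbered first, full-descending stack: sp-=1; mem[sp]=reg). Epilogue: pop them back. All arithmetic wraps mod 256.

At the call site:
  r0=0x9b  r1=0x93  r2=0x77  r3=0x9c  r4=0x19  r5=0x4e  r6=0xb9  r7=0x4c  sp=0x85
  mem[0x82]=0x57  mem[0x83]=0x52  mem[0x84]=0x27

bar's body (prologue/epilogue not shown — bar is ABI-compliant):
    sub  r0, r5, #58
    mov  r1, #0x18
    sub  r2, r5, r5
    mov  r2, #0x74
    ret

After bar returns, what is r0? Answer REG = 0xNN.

prologue: push r1 -> mem[0x84]=0x93, sp=0x84
body[0] sub  r0, r5, #58 -> r0=0x14
body[1] mov  r1, #0x18 -> r1=0x18
body[2] sub  r2, r5, r5 -> r2=0x00
body[3] mov  r2, #0x74 -> r2=0x74
epilogue: pop r1=0x93, sp=0x85
r0 is caller-saved -> body value

REG = 0x14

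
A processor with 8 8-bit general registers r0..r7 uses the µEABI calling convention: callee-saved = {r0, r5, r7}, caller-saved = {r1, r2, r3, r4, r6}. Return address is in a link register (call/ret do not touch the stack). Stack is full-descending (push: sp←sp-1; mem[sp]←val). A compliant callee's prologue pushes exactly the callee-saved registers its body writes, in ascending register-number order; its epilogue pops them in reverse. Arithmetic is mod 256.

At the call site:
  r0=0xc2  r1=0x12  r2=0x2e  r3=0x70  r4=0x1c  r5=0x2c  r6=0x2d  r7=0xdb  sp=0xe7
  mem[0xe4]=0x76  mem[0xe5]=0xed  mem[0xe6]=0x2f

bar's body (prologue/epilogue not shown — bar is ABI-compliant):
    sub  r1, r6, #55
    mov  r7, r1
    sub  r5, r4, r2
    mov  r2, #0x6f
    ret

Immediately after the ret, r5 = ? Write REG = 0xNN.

REG = 0x2c

prologue: push r5 -> mem[0xe6]=0x2c, sp=0xe6
prologue: push r7 -> mem[0xe5]=0xdb, sp=0xe5
body[0] sub  r1, r6, #55 -> r1=0xf6
body[1] mov  r7, r1 -> r7=0xf6
body[2] sub  r5, r4, r2 -> r5=0xee
body[3] mov  r2, #0x6f -> r2=0x6f
epilogue: pop r7=0xdb, sp=0xe6
epilogue: pop r5=0x2c, sp=0xe7
r5 is callee-saved -> restored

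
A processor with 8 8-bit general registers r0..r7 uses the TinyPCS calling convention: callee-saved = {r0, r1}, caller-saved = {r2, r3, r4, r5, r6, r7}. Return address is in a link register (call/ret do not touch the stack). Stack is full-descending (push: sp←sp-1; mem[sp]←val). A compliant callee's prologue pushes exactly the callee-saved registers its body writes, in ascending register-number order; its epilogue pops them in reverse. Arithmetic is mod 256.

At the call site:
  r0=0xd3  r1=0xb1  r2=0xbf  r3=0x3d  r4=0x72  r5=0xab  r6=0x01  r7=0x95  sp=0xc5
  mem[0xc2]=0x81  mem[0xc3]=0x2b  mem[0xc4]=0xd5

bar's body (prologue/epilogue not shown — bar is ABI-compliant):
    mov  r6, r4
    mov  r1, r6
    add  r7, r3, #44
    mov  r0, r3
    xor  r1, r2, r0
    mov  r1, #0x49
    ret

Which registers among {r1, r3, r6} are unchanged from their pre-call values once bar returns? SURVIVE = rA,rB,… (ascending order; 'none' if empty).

prologue: push r0 → mem[0xc4]=0xd3, sp=0xc4
prologue: push r1 → mem[0xc3]=0xb1, sp=0xc3
body[0] mov  r6, r4 → r6=0x72
body[1] mov  r1, r6 → r1=0x72
body[2] add  r7, r3, #44 → r7=0x69
body[3] mov  r0, r3 → r0=0x3d
body[4] xor  r1, r2, r0 → r1=0x82
body[5] mov  r1, #0x49 → r1=0x49
epilogue: pop r1=0xb1, sp=0xc4
epilogue: pop r0=0xd3, sp=0xc5
r1: callee-saved, written=True
r3: caller-saved, written=False
r6: caller-saved, written=True

SURVIVE = r1,r3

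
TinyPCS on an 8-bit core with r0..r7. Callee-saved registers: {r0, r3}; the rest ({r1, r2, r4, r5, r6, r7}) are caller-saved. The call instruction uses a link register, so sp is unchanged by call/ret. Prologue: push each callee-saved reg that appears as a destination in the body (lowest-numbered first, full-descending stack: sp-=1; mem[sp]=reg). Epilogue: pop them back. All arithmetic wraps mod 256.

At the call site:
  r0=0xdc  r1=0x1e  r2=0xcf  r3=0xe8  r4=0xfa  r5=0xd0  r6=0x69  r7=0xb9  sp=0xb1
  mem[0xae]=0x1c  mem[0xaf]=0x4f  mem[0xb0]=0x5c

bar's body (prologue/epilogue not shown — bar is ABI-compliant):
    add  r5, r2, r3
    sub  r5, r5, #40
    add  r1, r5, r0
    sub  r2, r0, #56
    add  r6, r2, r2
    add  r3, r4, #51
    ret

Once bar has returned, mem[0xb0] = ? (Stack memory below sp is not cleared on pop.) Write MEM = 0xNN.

prologue: push r3 -> mem[0xb0]=0xe8, sp=0xb0
body[0] add  r5, r2, r3 -> r5=0xb7
body[1] sub  r5, r5, #40 -> r5=0x8f
body[2] add  r1, r5, r0 -> r1=0x6b
body[3] sub  r2, r0, #56 -> r2=0xa4
body[4] add  r6, r2, r2 -> r6=0x48
body[5] add  r3, r4, #51 -> r3=0x2d
epilogue: pop r3=0xe8, sp=0xb1
prologue pushed ['r3'] at ['0xb0']

MEM = 0xe8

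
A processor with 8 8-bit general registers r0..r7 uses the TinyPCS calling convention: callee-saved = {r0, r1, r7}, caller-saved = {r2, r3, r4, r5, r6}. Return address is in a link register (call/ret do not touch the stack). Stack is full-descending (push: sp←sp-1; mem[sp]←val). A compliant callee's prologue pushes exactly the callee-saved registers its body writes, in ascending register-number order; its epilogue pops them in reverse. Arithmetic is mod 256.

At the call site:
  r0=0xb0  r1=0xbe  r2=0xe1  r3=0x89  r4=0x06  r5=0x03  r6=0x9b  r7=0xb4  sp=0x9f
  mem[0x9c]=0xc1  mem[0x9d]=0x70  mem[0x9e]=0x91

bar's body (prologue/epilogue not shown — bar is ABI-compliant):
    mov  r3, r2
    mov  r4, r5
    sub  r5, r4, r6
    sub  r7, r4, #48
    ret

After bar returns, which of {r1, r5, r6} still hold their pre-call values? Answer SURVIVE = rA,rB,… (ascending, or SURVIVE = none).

SURVIVE = r1,r6

prologue: push r7 → mem[0x9e]=0xb4, sp=0x9e
body[0] mov  r3, r2 → r3=0xe1
body[1] mov  r4, r5 → r4=0x03
body[2] sub  r5, r4, r6 → r5=0x68
body[3] sub  r7, r4, #48 → r7=0xd3
epilogue: pop r7=0xb4, sp=0x9f
r1: callee-saved, written=False
r5: caller-saved, written=True
r6: caller-saved, written=False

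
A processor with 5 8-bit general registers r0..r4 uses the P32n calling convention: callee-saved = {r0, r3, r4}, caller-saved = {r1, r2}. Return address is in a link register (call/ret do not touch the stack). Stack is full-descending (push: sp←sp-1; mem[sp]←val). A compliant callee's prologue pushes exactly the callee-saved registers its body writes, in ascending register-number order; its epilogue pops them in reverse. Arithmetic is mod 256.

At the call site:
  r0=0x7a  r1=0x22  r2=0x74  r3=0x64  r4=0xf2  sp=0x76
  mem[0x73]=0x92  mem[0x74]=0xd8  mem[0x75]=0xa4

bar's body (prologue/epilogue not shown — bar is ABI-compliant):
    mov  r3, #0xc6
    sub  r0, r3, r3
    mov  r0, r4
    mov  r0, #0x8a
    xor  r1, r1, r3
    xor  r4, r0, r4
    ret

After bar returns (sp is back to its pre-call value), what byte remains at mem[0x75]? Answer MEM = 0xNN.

prologue: push r0 → mem[0x75]=0x7a, sp=0x75
prologue: push r3 → mem[0x74]=0x64, sp=0x74
prologue: push r4 → mem[0x73]=0xf2, sp=0x73
body[0] mov  r3, #0xc6 → r3=0xc6
body[1] sub  r0, r3, r3 → r0=0x00
body[2] mov  r0, r4 → r0=0xf2
body[3] mov  r0, #0x8a → r0=0x8a
body[4] xor  r1, r1, r3 → r1=0xe4
body[5] xor  r4, r0, r4 → r4=0x78
epilogue: pop r4=0xf2, sp=0x74
epilogue: pop r3=0x64, sp=0x75
epilogue: pop r0=0x7a, sp=0x76
prologue pushed ['r0', 'r3', 'r4'] at ['0x75', '0x74', '0x73']

MEM = 0x7a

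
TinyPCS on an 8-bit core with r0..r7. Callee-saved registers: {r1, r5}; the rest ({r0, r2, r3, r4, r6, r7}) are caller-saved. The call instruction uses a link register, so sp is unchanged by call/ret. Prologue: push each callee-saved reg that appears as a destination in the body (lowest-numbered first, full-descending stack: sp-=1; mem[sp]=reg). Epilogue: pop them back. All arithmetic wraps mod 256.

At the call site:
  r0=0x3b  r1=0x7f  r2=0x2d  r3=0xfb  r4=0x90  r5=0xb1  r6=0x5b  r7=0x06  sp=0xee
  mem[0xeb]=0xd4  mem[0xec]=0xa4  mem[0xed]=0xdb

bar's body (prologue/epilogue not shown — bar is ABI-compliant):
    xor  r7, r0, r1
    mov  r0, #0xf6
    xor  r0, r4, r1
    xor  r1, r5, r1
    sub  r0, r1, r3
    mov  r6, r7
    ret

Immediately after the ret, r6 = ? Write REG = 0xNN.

prologue: push r1 → mem[0xed]=0x7f, sp=0xed
body[0] xor  r7, r0, r1 → r7=0x44
body[1] mov  r0, #0xf6 → r0=0xf6
body[2] xor  r0, r4, r1 → r0=0xef
body[3] xor  r1, r5, r1 → r1=0xce
body[4] sub  r0, r1, r3 → r0=0xd3
body[5] mov  r6, r7 → r6=0x44
epilogue: pop r1=0x7f, sp=0xee
r6 is caller-saved → body value

REG = 0x44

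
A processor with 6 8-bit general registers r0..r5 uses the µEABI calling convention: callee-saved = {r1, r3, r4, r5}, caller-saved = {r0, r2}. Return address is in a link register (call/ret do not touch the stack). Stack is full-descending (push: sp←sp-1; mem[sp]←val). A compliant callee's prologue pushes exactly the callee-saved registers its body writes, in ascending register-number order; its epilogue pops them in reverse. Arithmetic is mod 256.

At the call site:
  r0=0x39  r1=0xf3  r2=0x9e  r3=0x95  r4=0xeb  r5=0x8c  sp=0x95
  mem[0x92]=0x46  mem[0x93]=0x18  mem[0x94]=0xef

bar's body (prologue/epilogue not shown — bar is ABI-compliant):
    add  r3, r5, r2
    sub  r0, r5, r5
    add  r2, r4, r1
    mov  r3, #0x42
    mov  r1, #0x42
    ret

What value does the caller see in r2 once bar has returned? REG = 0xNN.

REG = 0xde

prologue: push r1 -> mem[0x94]=0xf3, sp=0x94
prologue: push r3 -> mem[0x93]=0x95, sp=0x93
body[0] add  r3, r5, r2 -> r3=0x2a
body[1] sub  r0, r5, r5 -> r0=0x00
body[2] add  r2, r4, r1 -> r2=0xde
body[3] mov  r3, #0x42 -> r3=0x42
body[4] mov  r1, #0x42 -> r1=0x42
epilogue: pop r3=0x95, sp=0x94
epilogue: pop r1=0xf3, sp=0x95
r2 is caller-saved -> body value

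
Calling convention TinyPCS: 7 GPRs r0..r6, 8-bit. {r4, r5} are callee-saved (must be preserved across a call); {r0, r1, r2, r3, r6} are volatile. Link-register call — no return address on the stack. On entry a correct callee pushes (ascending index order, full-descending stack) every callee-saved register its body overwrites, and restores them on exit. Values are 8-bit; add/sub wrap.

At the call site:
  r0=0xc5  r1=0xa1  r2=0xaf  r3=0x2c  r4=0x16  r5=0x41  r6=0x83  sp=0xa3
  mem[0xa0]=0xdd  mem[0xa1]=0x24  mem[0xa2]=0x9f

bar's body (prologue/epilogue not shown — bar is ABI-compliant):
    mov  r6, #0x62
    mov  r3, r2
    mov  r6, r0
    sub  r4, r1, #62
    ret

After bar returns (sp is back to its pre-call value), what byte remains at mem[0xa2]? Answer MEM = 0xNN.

MEM = 0x16

prologue: push r4 → mem[0xa2]=0x16, sp=0xa2
body[0] mov  r6, #0x62 → r6=0x62
body[1] mov  r3, r2 → r3=0xaf
body[2] mov  r6, r0 → r6=0xc5
body[3] sub  r4, r1, #62 → r4=0x63
epilogue: pop r4=0x16, sp=0xa3
prologue pushed ['r4'] at ['0xa2']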